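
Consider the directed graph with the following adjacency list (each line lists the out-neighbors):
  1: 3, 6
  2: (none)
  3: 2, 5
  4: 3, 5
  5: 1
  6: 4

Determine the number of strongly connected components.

{1, 3, 4, 5, 6} are all mutually reachable — one SCC of size 5.
{2} is an SCC by itself.
That gives 2 strongly connected components.

2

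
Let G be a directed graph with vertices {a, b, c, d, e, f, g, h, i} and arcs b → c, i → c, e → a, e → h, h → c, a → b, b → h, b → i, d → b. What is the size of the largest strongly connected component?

{d} is an SCC by itself.
{b} is an SCC by itself.
{f} is an SCC by itself.
{e} is an SCC by itself.
{a} is an SCC by itself.
(and 4 more singleton SCCs)
The largest has 1 vertex.

1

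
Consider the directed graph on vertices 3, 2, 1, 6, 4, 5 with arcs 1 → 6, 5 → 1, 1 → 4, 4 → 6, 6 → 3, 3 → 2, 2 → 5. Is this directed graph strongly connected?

Yes

From 5 we can reach every vertex (1, 2, 3, 4, 5, 6), and every vertex can reach 5 (1, 2, 3, 4, 5, 6). So the whole graph is one strongly connected component.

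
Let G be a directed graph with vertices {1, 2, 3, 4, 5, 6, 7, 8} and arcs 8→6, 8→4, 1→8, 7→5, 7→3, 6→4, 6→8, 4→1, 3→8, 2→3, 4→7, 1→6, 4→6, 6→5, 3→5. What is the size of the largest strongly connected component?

6

{1, 3, 4, 6, 7, 8} are all mutually reachable — one SCC of size 6.
{2} is an SCC by itself.
{5} is an SCC by itself.
The largest has 6 vertices.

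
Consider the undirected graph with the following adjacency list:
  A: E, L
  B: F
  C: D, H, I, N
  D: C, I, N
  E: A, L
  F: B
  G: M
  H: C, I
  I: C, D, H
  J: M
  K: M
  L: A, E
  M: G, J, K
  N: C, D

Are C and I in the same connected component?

Yes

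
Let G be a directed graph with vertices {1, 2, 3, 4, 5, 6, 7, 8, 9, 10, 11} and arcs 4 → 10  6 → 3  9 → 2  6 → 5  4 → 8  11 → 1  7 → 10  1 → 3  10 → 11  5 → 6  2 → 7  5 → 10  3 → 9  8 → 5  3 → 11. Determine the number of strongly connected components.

{1, 2, 3, 7, 9, 10, 11} are all mutually reachable — one SCC of size 7.
{5, 6} are all mutually reachable — one SCC of size 2.
{4} is an SCC by itself.
{8} is an SCC by itself.
That gives 4 strongly connected components.

4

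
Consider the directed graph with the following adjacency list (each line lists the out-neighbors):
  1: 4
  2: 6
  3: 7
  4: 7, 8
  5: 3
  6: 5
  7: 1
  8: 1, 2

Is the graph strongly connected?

From 2 we can reach every vertex (1, 2, 3, 4, 5, 6, 7, 8), and every vertex can reach 2 (1, 2, 3, 4, 5, 6, 7, 8). So the whole graph is one strongly connected component.

Yes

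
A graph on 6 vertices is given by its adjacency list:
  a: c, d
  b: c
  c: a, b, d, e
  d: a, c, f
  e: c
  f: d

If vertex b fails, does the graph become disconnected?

No

Deleting b leaves 1 component (was 1), so b is not a cut vertex.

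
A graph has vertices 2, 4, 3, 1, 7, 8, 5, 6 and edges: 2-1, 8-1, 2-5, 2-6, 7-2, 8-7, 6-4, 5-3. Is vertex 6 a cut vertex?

Yes

Deleting 6 raises the number of components from 1 to 2, so 6 is a cut vertex.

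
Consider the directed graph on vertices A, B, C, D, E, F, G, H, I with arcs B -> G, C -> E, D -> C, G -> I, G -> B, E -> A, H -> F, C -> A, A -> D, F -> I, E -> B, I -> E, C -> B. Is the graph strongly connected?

There is no directed path from F to H, so the graph is not strongly connected.

No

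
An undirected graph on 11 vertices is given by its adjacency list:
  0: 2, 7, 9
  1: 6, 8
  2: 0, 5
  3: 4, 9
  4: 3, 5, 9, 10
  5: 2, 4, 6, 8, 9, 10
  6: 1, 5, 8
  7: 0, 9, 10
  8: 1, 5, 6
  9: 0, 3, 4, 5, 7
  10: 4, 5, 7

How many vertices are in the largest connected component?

Starting from 0 we can reach 0, 1, 2, 3, 4, 5, 6, 7, 8, 9, 10. That is one component of size 11.
The largest has 11 vertices.

11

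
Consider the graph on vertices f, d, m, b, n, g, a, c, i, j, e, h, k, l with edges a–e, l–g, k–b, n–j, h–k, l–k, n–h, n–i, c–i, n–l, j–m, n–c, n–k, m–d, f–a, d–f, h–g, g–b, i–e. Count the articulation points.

Removing n increases the component count from 1 to 2, so n is a cut vertex.
By contrast removing f leaves 1 component; it is not a cut vertex. No other vertex is a cut vertex either.

1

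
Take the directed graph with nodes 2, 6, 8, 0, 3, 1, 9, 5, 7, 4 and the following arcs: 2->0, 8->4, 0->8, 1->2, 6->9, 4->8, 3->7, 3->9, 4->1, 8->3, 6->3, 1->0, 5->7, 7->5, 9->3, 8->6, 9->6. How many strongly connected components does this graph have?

3

{0, 1, 2, 4, 8} are all mutually reachable — one SCC of size 5.
{3, 6, 9} are all mutually reachable — one SCC of size 3.
{5, 7} are all mutually reachable — one SCC of size 2.
That gives 3 strongly connected components.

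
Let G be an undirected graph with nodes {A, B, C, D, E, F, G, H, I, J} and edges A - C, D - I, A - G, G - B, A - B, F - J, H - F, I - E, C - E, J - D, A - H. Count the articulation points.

1

Removing A increases the component count from 1 to 2, so A is a cut vertex.
By contrast removing G leaves 1 component; it is not a cut vertex. No other vertex is a cut vertex either.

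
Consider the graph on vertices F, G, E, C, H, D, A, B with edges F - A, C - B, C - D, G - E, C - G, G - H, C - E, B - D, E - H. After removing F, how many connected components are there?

2

With F gone, the remaining components are: {A}; {B, C, D, E, G, H}.
That is 2 components.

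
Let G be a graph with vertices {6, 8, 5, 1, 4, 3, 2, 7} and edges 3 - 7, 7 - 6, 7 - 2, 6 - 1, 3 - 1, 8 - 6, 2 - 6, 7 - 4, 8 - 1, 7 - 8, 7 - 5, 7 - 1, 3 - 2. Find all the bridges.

The edges on the cycle 7-8-6-1-7 are not bridges since each lies on that cycle.
But removing 7 - 5 disconnects 7 from 5; removing 4 - 7 disconnects 4 from 7 — these are bridges.

4-7, 5-7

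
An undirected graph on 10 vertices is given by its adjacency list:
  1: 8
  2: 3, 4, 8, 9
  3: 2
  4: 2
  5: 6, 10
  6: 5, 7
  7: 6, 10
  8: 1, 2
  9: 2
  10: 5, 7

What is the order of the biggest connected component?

Starting from 5 we can reach 5, 6, 7, 10. That is one component of size 4.
Starting from 1 we can reach 1, 2, 3, 4, 8, 9. That is one component of size 6.
The largest has 6 vertices.

6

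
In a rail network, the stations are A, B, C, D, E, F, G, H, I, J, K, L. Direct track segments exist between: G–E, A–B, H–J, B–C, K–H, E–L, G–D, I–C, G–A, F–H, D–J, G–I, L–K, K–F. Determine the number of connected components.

Starting from A we can reach A, B, C, D, E, F, G, H, I, J, K, L. That is one component of size 12.
Total: 1 component.

1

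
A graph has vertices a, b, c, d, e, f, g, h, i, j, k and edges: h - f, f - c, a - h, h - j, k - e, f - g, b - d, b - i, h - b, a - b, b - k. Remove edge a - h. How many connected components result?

a and h are still connected via a-b-h, so the component count stays at 1.

1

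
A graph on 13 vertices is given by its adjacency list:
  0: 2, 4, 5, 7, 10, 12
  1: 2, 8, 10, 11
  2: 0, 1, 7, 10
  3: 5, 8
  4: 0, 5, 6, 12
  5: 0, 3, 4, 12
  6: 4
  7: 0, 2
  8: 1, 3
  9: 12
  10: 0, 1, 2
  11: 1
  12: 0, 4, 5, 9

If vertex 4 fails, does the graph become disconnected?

Yes

Deleting 4 raises the number of components from 1 to 2, so 4 is a cut vertex.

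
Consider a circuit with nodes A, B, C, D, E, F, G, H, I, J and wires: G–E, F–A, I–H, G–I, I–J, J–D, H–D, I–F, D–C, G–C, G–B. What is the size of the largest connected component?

10

Starting from A we can reach A, B, C, D, E, F, G, H, I, J. That is one component of size 10.
The largest has 10 vertices.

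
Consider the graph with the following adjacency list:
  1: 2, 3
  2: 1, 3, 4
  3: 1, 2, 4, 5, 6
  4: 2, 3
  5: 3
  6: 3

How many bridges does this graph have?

The edges on the cycle 3-1-2-3 are not bridges since each lies on that cycle.
But removing 5-3 disconnects 5 from 3; removing 6-3 disconnects 6 from 3 — these are bridges.
That makes 2 bridges.

2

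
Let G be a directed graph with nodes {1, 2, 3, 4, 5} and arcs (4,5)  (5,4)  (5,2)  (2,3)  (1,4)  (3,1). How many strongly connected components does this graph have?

{1, 2, 3, 4, 5} are all mutually reachable — one SCC of size 5.
That gives 1 strongly connected component.

1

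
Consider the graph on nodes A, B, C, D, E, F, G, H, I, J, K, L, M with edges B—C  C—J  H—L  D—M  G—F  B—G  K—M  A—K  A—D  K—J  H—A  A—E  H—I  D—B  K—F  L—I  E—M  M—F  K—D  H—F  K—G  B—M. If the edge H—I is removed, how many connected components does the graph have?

H and I are still connected via H-L-I, so the component count stays at 1.

1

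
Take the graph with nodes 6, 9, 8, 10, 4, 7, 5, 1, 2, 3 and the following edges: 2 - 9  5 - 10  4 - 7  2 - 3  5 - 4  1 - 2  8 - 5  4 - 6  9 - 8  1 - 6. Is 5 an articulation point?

Yes

Deleting 5 raises the number of components from 1 to 2, so 5 is a cut vertex.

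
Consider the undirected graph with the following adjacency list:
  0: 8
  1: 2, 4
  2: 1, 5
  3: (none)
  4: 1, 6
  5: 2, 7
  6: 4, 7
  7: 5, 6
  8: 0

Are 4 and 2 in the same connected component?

Yes

From 4 we can reach 1, 2, 4, 5, 6, 7, which includes 2.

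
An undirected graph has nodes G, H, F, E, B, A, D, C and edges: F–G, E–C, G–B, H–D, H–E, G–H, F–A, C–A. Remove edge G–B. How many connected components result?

2

Before removal there is 1 component.
G–B is a bridge — removing it separates G's side from B's side.
After removal: 2 components.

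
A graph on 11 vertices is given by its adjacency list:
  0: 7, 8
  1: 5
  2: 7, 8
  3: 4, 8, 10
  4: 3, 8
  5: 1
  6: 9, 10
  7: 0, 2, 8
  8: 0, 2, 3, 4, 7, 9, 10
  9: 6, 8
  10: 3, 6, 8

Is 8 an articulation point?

Yes

Deleting 8 raises the number of components from 2 to 3, so 8 is a cut vertex.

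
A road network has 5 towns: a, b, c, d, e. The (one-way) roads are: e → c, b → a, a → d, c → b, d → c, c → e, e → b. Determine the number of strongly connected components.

1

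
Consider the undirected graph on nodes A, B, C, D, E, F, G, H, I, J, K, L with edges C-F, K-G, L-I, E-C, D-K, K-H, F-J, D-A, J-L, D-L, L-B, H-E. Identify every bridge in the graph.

A-D, B-L, G-K, I-L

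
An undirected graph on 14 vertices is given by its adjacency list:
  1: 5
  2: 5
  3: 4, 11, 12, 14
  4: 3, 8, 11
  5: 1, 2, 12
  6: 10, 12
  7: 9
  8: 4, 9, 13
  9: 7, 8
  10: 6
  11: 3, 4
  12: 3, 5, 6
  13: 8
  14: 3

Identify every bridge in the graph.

The edges on the cycle 11-4-3-11 are not bridges since each lies on that cycle.
But removing 12-6 disconnects 12 from 6; removing 1-5 disconnects 1 from 5; removing 13-8 disconnects 13 from 8; removing 3-14 disconnects 3 from 14 — these are bridges.
In total 11 edges are bridges.

1-5, 10-6, 12-3, 12-5, 12-6, 13-8, 14-3, 2-5, 4-8, 7-9, 8-9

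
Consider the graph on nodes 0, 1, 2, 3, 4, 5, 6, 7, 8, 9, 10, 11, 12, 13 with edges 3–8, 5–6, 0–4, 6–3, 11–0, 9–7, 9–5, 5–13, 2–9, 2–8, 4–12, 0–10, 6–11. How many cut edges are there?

7

The edges on the cycle 2-9-5-6-3-8-2 are not bridges since each lies on that cycle.
But removing 10–0 disconnects 10 from 0; removing 5–13 disconnects 5 from 13; removing 9–7 disconnects 9 from 7; removing 11–0 disconnects 11 from 0 — these are bridges.
In total 7 edges are bridges.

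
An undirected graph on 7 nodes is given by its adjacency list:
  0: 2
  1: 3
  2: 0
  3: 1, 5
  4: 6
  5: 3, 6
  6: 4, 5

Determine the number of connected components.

Starting from 0 we can reach 0, 2. That is one component of size 2.
Starting from 1 we can reach 1, 3, 4, 5, 6. That is one component of size 5.
Total: 2 components.

2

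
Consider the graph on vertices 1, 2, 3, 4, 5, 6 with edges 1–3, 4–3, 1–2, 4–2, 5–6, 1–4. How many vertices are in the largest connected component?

Starting from 5 we can reach 5, 6. That is one component of size 2.
Starting from 1 we can reach 1, 2, 3, 4. That is one component of size 4.
The largest has 4 vertices.

4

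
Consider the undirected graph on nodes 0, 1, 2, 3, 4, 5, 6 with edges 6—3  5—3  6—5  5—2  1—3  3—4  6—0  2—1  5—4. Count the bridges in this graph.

1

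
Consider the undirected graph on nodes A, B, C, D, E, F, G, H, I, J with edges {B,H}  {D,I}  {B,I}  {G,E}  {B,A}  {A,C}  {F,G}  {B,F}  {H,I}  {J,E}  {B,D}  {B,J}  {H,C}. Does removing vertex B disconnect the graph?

Yes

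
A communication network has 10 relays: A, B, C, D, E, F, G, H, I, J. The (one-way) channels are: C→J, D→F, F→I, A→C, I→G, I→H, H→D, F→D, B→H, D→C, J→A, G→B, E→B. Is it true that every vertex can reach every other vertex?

No

There is no directed path from H to E, so the graph is not strongly connected.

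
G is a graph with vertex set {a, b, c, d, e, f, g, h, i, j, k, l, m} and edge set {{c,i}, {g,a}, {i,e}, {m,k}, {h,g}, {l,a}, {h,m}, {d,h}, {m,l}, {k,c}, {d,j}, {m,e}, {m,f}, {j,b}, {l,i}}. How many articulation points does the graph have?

Removing d increases the component count from 1 to 2, so d is a cut vertex.
Removing h increases the component count from 1 to 2, so h is a cut vertex.
Removing j increases the component count from 1 to 2, so j is a cut vertex.
Likewise m is a cut vertex.
By contrast removing f leaves 1 component; it is not a cut vertex. No other vertex is a cut vertex either.

4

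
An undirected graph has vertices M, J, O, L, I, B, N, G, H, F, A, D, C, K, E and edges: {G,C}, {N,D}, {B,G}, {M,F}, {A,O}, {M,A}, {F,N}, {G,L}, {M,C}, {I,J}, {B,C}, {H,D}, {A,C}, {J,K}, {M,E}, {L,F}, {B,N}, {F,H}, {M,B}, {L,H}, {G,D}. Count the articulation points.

3

Removing A increases the component count from 2 to 3, so A is a cut vertex.
Removing J increases the component count from 2 to 3, so J is a cut vertex.
Removing M increases the component count from 2 to 3, so M is a cut vertex.
By contrast removing N leaves 2 components; it is not a cut vertex. No other vertex is a cut vertex either.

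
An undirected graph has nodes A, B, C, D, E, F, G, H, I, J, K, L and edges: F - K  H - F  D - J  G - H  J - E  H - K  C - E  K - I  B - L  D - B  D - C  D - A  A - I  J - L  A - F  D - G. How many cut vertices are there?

1

Removing D increases the component count from 1 to 2, so D is a cut vertex.
By contrast removing A leaves 1 component; it is not a cut vertex. No other vertex is a cut vertex either.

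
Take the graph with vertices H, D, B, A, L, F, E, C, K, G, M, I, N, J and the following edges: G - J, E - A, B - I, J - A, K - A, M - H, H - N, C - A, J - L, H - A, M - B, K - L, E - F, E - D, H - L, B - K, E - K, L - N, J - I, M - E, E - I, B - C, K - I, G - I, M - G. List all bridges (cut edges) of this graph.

D-E, E-F

The edges on the cycle M-E-K-L-N-H-M are not bridges since each lies on that cycle.
But removing F - E disconnects F from E; removing D - E disconnects D from E — these are bridges.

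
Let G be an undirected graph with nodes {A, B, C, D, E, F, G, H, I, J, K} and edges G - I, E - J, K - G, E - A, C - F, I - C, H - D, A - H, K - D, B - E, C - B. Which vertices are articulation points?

C, E

Removing C increases the component count from 1 to 2, so C is a cut vertex.
Removing E increases the component count from 1 to 2, so E is a cut vertex.
By contrast removing G leaves 1 component; it is not a cut vertex. No other vertex is a cut vertex either.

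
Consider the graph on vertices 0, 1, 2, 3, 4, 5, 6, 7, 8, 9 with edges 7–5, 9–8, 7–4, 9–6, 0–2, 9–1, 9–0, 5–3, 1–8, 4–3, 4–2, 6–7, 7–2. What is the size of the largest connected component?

10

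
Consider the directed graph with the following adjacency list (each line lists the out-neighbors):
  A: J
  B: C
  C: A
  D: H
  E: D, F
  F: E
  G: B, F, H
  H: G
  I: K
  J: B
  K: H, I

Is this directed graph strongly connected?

There is no directed path from D to K, so the graph is not strongly connected.

No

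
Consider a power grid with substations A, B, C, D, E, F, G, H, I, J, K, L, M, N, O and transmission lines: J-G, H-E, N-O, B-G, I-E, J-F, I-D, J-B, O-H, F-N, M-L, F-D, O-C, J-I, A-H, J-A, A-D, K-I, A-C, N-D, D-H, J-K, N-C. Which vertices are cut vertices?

J

Removing J increases the component count from 2 to 3, so J is a cut vertex.
By contrast removing H leaves 2 components; it is not a cut vertex. No other vertex is a cut vertex either.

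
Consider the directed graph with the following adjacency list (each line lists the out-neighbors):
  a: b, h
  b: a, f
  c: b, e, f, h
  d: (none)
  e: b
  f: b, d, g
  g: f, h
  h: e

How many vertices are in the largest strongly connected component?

6

{a, b, e, f, g, h} are all mutually reachable — one SCC of size 6.
{d} is an SCC by itself.
{c} is an SCC by itself.
The largest has 6 vertices.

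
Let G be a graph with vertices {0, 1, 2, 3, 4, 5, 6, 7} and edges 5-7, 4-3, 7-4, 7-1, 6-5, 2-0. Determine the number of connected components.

2

Starting from 0 we can reach 0, 2. That is one component of size 2.
Starting from 1 we can reach 1, 3, 4, 5, 6, 7. That is one component of size 6.
Total: 2 components.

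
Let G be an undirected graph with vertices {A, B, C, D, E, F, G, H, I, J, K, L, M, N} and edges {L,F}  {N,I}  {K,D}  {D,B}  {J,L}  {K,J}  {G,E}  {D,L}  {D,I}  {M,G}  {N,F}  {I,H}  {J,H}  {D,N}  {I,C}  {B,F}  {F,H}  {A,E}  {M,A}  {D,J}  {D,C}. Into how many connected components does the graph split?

2

Starting from A we can reach A, E, G, M. That is one component of size 4.
Starting from B we can reach B, C, D, F, H, I, J, K, L, N. That is one component of size 10.
Total: 2 components.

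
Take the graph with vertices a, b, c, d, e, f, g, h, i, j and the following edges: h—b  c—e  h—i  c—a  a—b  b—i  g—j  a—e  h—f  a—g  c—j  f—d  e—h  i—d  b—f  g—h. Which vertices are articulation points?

Removing b, for instance, still leaves 1 component. No single vertex removal increases the component count — the graph has no articulation points.

none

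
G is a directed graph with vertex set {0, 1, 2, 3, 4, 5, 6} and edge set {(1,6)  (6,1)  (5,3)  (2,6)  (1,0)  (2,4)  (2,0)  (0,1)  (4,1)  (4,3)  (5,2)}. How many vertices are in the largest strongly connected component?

3

{0, 1, 6} are all mutually reachable — one SCC of size 3.
{3} is an SCC by itself.
{5} is an SCC by itself.
{2} is an SCC by itself.
{4} is an SCC by itself.
The largest has 3 vertices.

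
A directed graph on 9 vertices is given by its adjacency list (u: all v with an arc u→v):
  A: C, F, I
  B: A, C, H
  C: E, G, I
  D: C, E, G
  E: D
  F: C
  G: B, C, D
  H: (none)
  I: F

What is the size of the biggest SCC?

8

{A, B, C, D, E, F, G, I} are all mutually reachable — one SCC of size 8.
{H} is an SCC by itself.
The largest has 8 vertices.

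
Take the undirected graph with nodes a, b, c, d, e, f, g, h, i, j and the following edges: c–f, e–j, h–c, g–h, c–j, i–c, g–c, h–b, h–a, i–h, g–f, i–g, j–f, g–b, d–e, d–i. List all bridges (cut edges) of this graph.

The edges on the cycle d-i-g-h-c-f-j-e-d are not bridges since each lies on that cycle.
But removing a–h disconnects a from h — this is a bridge.

a-h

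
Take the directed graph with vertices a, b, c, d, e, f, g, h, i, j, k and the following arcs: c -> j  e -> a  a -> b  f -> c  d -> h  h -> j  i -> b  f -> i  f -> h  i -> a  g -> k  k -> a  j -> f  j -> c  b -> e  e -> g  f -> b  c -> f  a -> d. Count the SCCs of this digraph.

1

{a, b, c, d, e, f, g, h, i, j, k} are all mutually reachable — one SCC of size 11.
That gives 1 strongly connected component.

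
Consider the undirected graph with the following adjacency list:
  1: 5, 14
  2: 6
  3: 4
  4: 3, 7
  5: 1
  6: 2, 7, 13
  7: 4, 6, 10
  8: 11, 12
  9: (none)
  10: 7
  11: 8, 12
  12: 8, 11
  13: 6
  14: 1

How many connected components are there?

4

9 is isolated — a component by itself.
Starting from 8 we can reach 8, 11, 12. That is one component of size 3.
Starting from 1 we can reach 1, 5, 14. That is one component of size 3.
Starting from 2 we can reach 2, 3, 4, 6, 7, 10, 13. That is one component of size 7.
Total: 4 components.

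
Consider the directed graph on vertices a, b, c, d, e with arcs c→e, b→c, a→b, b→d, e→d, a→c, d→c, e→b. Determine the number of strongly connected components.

{b, c, d, e} are all mutually reachable — one SCC of size 4.
{a} is an SCC by itself.
That gives 2 strongly connected components.

2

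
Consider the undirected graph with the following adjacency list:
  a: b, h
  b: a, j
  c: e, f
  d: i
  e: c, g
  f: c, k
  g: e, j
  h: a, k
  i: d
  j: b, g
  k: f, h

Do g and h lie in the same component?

From g we can reach a, b, c, e, f, g, h, j, k, which includes h.

Yes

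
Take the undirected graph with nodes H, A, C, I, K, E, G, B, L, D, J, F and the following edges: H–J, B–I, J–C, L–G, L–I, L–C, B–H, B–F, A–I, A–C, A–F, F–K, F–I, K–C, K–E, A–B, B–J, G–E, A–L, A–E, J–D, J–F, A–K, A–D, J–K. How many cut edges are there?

The edges on the cycle B-H-J-B are not bridges since each lies on that cycle.
Every edge lies on some cycle, so there are no bridges.

0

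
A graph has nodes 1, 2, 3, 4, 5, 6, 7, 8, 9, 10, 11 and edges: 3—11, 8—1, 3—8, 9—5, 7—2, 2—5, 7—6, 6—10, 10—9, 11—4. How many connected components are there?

Starting from 1 we can reach 1, 3, 4, 8, 11. That is one component of size 5.
Starting from 2 we can reach 2, 5, 6, 7, 9, 10. That is one component of size 6.
Total: 2 components.

2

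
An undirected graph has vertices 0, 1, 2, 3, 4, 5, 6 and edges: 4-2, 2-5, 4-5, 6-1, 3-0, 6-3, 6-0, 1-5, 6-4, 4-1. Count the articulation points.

Removing 6 increases the component count from 1 to 2, so 6 is a cut vertex.
By contrast removing 0 leaves 1 component; it is not a cut vertex. No other vertex is a cut vertex either.

1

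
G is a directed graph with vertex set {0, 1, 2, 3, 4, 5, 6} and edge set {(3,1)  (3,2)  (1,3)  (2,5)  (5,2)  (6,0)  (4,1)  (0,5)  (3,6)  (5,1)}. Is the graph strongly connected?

There is no directed path from 0 to 4, so the graph is not strongly connected.

No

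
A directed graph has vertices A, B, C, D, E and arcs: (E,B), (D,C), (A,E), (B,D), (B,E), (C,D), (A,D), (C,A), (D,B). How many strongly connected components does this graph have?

{A, B, C, D, E} are all mutually reachable — one SCC of size 5.
That gives 1 strongly connected component.

1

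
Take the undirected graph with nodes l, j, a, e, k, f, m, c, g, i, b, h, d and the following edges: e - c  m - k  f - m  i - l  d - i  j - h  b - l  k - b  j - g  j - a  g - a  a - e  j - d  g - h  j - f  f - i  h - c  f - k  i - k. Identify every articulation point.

Removing j increases the component count from 1 to 2, so j is a cut vertex.
By contrast removing e leaves 1 component; it is not a cut vertex. No other vertex is a cut vertex either.

j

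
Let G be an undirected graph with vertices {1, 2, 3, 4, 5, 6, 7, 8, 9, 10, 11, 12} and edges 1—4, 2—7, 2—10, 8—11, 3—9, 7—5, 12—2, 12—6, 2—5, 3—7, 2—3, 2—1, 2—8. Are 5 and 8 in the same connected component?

Yes

From 5 we can reach 1, 2, 3, 4, 5, 6, 7, 8, 9, 10, 11, 12, which includes 8.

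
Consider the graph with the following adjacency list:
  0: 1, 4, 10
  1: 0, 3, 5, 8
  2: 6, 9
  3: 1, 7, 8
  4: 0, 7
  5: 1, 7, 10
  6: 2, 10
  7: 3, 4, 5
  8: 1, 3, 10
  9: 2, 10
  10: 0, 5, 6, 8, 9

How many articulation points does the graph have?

Removing 10 increases the component count from 1 to 2, so 10 is a cut vertex.
By contrast removing 3 leaves 1 component; it is not a cut vertex. No other vertex is a cut vertex either.

1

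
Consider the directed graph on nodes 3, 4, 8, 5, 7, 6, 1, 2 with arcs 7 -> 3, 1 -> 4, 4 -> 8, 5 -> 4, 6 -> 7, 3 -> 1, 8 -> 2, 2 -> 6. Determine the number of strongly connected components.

{1, 2, 3, 4, 6, 7, 8} are all mutually reachable — one SCC of size 7.
{5} is an SCC by itself.
That gives 2 strongly connected components.

2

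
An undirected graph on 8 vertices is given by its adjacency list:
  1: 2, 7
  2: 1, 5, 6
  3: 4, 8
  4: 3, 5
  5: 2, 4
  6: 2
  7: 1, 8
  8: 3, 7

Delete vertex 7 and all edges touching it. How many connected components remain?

1

With 7 gone, the remaining components are: {1, 2, 3, 4, 5, 6, 8}.
That is 1 component.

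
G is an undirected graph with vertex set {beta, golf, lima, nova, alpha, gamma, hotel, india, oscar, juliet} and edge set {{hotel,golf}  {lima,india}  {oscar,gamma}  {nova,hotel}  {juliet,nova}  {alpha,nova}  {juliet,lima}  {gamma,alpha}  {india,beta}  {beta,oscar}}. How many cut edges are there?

2

The edges on the cycle juliet-lima-india-beta-oscar-gamma-alpha-nova-juliet are not bridges since each lies on that cycle.
But removing hotel—golf disconnects hotel from golf; removing hotel—nova disconnects hotel from nova — these are bridges.
That makes 2 bridges.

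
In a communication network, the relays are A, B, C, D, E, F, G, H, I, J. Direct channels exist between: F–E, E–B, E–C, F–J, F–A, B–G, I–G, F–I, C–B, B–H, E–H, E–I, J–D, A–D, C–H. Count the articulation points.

1

Removing F increases the component count from 1 to 2, so F is a cut vertex.
By contrast removing B leaves 1 component; it is not a cut vertex. No other vertex is a cut vertex either.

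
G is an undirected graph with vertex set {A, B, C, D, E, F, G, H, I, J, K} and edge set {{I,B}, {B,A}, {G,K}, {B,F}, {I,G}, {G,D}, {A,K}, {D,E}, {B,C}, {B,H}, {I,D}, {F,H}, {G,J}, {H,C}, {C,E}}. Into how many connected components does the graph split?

1

Starting from A we can reach A, B, C, D, E, F, G, H, I, J, K. That is one component of size 11.
Total: 1 component.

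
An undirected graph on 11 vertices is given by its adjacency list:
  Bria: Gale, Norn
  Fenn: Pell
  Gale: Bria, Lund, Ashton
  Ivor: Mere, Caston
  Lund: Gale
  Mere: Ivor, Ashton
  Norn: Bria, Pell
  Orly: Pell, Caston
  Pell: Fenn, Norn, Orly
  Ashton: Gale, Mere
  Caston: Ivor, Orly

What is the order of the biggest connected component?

11

Starting from Bria we can reach Bria, Fenn, Gale, Ivor, Lund, Mere, Norn, Orly, Pell, Ashton, Caston. That is one component of size 11.
The largest has 11 vertices.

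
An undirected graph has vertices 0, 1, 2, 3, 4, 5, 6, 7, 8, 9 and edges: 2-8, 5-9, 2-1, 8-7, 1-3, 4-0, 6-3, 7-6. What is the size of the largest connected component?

Starting from 5 we can reach 5, 9. That is one component of size 2.
Starting from 0 we can reach 0, 4. That is one component of size 2.
Starting from 1 we can reach 1, 2, 3, 6, 7, 8. That is one component of size 6.
The largest has 6 vertices.

6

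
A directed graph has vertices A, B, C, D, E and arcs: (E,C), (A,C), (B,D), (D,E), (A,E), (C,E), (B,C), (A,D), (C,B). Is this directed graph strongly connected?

There is no directed path from C to A, so the graph is not strongly connected.

No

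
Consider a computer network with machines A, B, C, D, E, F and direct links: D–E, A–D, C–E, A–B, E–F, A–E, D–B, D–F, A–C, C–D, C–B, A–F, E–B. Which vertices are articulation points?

none

Removing A, for instance, still leaves 1 component. No single vertex removal increases the component count — the graph has no articulation points.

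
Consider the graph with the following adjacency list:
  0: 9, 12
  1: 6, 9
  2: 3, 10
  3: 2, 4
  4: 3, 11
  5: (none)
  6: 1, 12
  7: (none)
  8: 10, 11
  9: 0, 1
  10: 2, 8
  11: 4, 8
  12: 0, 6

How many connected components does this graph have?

7 is isolated — a component by itself.
5 is isolated — a component by itself.
Starting from 0 we can reach 0, 1, 6, 9, 12. That is one component of size 5.
Starting from 2 we can reach 2, 3, 4, 8, 10, 11. That is one component of size 6.
Total: 4 components.

4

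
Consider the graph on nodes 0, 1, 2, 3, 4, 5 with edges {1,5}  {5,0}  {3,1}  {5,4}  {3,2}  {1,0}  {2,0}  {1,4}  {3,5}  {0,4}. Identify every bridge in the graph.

The edges on the cycle 3-1-0-2-3 are not bridges since each lies on that cycle.
Every edge lies on some cycle, so there are no bridges.

none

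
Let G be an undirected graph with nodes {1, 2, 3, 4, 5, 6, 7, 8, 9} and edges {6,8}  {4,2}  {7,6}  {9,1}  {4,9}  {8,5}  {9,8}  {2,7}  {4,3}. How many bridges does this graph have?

3

The edges on the cycle 4-9-8-6-7-2-4 are not bridges since each lies on that cycle.
But removing 4 - 3 disconnects 4 from 3; removing 8 - 5 disconnects 8 from 5; removing 1 - 9 disconnects 1 from 9 — these are bridges.
That makes 3 bridges.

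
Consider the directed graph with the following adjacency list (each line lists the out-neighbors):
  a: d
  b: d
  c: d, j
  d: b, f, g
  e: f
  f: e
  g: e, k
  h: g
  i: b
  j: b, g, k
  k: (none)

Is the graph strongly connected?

No

There is no directed path from e to i, so the graph is not strongly connected.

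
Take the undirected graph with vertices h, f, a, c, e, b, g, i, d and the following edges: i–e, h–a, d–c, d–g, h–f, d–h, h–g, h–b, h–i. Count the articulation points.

Removing d increases the component count from 1 to 2, so d is a cut vertex.
Removing h increases the component count from 1 to 5, so h is a cut vertex.
Removing i increases the component count from 1 to 2, so i is a cut vertex.
By contrast removing b leaves 1 component; it is not a cut vertex. No other vertex is a cut vertex either.

3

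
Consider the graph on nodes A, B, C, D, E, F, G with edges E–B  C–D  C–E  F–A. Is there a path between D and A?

The component containing D is {B, C, D, E}, and A is not in it.

No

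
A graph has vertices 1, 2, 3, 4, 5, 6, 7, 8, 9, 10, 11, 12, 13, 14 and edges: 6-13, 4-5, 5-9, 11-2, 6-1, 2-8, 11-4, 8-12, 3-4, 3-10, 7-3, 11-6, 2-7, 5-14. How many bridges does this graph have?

9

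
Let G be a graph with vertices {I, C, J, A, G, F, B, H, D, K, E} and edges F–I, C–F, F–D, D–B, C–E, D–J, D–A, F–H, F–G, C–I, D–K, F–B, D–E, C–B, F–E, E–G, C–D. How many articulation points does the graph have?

2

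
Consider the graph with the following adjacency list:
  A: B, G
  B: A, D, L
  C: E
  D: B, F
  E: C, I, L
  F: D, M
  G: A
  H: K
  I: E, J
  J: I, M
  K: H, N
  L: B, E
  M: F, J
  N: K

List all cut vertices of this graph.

A, B, E, K

Removing A increases the component count from 2 to 3, so A is a cut vertex.
Removing B increases the component count from 2 to 3, so B is a cut vertex.
Removing E increases the component count from 2 to 3, so E is a cut vertex.
Likewise K is a cut vertex.
By contrast removing D leaves 2 components; it is not a cut vertex. No other vertex is a cut vertex either.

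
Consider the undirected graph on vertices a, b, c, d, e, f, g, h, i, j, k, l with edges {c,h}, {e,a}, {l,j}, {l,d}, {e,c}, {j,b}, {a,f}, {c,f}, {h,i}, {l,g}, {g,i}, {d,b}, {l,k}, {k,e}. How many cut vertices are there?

Removing l increases the component count from 1 to 2, so l is a cut vertex.
By contrast removing i leaves 1 component; it is not a cut vertex. No other vertex is a cut vertex either.

1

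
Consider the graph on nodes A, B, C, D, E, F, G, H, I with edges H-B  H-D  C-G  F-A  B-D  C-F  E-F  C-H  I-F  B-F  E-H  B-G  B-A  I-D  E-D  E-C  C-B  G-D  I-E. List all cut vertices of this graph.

Removing C, for instance, still leaves 1 component. No single vertex removal increases the component count — the graph has no articulation points.

none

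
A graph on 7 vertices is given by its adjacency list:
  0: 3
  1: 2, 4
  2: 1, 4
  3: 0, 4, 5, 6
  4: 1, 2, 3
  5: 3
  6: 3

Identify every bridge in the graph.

0-3, 3-4, 3-5, 3-6

The edges on the cycle 4-2-1-4 are not bridges since each lies on that cycle.
But removing 3-6 disconnects 3 from 6; removing 3-5 disconnects 3 from 5; removing 3-0 disconnects 3 from 0; removing 4-3 disconnects 4 from 3 — these are bridges.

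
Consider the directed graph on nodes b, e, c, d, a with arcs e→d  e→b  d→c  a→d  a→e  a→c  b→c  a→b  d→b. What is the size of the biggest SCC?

{c} is an SCC by itself.
{a} is an SCC by itself.
{b} is an SCC by itself.
{d} is an SCC by itself.
{e} is an SCC by itself.
The largest has 1 vertex.

1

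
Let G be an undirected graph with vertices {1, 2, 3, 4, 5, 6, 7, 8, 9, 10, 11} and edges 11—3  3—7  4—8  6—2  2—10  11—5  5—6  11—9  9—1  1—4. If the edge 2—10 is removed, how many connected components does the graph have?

2

Before removal there is 1 component.
2—10 is a bridge — removing it separates 2's side from 10's side.
After removal: 2 components.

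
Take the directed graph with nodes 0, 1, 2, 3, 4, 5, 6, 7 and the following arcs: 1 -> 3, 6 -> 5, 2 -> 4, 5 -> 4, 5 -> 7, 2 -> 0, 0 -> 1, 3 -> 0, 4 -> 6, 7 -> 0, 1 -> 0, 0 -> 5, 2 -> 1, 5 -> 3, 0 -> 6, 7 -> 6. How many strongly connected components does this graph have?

2

{0, 1, 3, 4, 5, 6, 7} are all mutually reachable — one SCC of size 7.
{2} is an SCC by itself.
That gives 2 strongly connected components.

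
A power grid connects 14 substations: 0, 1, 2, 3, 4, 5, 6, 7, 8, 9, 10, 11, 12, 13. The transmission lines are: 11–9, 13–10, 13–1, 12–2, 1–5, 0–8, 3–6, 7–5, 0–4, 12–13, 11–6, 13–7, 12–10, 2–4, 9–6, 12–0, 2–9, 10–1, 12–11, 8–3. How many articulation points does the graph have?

1

Removing 12 increases the component count from 1 to 2, so 12 is a cut vertex.
By contrast removing 8 leaves 1 component; it is not a cut vertex. No other vertex is a cut vertex either.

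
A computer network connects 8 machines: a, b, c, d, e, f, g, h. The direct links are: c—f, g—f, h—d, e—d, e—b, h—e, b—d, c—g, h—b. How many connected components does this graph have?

3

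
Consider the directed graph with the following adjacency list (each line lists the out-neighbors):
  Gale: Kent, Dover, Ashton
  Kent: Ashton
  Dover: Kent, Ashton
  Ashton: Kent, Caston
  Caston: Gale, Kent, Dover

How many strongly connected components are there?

1

{Gale, Kent, Dover, Ashton, Caston} are all mutually reachable — one SCC of size 5.
That gives 1 strongly connected component.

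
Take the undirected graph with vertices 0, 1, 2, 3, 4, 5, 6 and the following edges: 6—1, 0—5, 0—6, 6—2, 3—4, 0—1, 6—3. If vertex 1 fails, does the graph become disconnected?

Deleting 1 leaves 1 component (was 1) (its neighbors 0, 6 remain connected to each other), so 1 is not a cut vertex.

No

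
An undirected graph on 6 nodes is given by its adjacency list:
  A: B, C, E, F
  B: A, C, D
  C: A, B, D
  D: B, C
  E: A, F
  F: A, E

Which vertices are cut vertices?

Removing A increases the component count from 1 to 2, so A is a cut vertex.
By contrast removing C leaves 1 component; it is not a cut vertex. No other vertex is a cut vertex either.

A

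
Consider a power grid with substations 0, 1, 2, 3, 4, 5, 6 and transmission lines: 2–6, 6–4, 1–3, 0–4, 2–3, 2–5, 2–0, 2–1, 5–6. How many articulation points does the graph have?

Removing 2 increases the component count from 1 to 2, so 2 is a cut vertex.
By contrast removing 6 leaves 1 component; it is not a cut vertex. No other vertex is a cut vertex either.

1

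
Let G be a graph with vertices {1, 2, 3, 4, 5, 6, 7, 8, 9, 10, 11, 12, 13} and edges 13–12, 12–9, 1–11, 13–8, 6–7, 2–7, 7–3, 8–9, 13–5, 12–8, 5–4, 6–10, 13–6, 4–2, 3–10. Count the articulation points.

Removing 13 increases the component count from 2 to 3, so 13 is a cut vertex.
By contrast removing 10 leaves 2 components; it is not a cut vertex. No other vertex is a cut vertex either.

1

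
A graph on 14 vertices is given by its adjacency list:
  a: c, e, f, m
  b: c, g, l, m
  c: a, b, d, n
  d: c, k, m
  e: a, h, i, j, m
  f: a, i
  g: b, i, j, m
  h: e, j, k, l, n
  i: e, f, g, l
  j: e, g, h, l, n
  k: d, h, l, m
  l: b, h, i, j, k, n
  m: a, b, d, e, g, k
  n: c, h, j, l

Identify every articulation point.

Removing l, for instance, still leaves 1 component. No single vertex removal increases the component count — the graph has no articulation points.

none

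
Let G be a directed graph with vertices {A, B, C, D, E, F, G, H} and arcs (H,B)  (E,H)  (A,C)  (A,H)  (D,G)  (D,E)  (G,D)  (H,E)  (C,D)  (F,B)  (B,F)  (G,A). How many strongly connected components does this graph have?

3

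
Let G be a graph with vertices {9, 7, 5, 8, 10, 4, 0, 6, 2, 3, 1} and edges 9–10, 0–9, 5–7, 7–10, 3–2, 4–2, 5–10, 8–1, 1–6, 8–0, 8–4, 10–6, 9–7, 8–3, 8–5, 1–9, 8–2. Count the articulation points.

Removing 8 increases the component count from 1 to 2, so 8 is a cut vertex.
By contrast removing 6 leaves 1 component; it is not a cut vertex. No other vertex is a cut vertex either.

1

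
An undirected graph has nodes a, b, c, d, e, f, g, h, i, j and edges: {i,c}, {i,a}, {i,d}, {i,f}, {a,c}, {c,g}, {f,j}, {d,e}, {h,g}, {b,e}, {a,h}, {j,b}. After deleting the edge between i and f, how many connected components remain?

i and f are still connected via i-d-e-b-j-f, so the component count stays at 1.

1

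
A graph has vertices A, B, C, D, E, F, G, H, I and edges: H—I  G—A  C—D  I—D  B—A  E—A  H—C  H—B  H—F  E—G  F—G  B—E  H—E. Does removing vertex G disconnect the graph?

Deleting G leaves 1 component (was 1) (its neighbors A, E, F remain connected to each other), so G is not a cut vertex.

No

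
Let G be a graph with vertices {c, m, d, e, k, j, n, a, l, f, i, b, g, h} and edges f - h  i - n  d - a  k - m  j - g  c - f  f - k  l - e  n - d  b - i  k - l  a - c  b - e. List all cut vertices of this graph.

Removing f increases the component count from 2 to 3, so f is a cut vertex.
Removing k increases the component count from 2 to 3, so k is a cut vertex.
By contrast removing g leaves 2 components; it is not a cut vertex. No other vertex is a cut vertex either.

f, k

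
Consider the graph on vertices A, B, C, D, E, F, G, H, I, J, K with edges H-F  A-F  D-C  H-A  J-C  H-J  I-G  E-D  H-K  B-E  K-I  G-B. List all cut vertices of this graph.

H

Removing H increases the component count from 1 to 2, so H is a cut vertex.
By contrast removing B leaves 1 component; it is not a cut vertex. No other vertex is a cut vertex either.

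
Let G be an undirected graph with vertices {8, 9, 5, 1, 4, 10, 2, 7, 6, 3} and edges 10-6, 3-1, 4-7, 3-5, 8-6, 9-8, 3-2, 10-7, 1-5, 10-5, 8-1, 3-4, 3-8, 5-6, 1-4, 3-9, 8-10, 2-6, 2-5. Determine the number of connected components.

1

Starting from 1 we can reach 1, 2, 3, 4, 5, 6, 7, 8, 9, 10. That is one component of size 10.
Total: 1 component.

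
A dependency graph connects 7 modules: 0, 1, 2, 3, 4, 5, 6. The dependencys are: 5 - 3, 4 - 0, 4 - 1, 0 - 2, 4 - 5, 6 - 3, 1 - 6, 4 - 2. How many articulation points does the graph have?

1

Removing 4 increases the component count from 1 to 2, so 4 is a cut vertex.
By contrast removing 1 leaves 1 component; it is not a cut vertex. No other vertex is a cut vertex either.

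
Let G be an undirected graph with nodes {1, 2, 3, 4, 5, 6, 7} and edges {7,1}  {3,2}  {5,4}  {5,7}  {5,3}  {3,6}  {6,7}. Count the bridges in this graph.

3

The edges on the cycle 5-3-6-7-5 are not bridges since each lies on that cycle.
But removing 3–2 disconnects 3 from 2; removing 7–1 disconnects 7 from 1; removing 5–4 disconnects 5 from 4 — these are bridges.
That makes 3 bridges.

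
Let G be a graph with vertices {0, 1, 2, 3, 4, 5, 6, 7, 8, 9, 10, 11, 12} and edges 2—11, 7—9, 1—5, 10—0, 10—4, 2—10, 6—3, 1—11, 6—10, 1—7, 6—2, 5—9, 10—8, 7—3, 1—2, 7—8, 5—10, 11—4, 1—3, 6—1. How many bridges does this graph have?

The edges on the cycle 6-1-5-10-2-6 are not bridges since each lies on that cycle.
But removing 10—0 disconnects 10 from 0 — this is a bridge.

1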